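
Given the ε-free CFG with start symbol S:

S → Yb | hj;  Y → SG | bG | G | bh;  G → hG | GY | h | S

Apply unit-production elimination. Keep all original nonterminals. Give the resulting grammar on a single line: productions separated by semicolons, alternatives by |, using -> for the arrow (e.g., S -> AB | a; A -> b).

S -> Yb | hj; G -> h | GY | Yb | hG | hj; Y -> h | GY | SG | Yb | bG | bh | hG | hj

Unit productions: G->S, Y->G.
Unit pairs (A ⇒* B via units): (G,S), (Y,G), (Y,S).
S: inherits non-unit rules of {S} → Yb | hj.
G: inherits non-unit rules of {G, S} → GY | Yb | h | hG | hj.
Y: inherits non-unit rules of {G, S, Y} → GY | SG | Yb | bG | bh | h | hG | hj.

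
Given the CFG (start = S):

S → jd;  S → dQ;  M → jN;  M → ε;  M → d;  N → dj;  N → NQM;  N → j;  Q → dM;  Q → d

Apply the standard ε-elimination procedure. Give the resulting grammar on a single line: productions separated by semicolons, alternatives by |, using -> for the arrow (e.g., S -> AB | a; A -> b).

Nullable set: {M}.
Drop M -> ε.
N -> NQM: M nullable, giving NQ | NQM.
Q -> dM: M nullable, giving d | dM.
Unchanged (no nullable symbols): S -> dQ; S -> jd; M -> d; M -> jN; N -> dj; N -> j; Q -> d.

S -> dQ | jd; M -> d | jN; N -> j | NQ | dj | NQM; Q -> d | dM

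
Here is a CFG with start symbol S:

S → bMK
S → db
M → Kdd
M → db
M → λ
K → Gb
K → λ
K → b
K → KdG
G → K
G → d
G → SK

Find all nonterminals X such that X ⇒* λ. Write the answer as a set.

{G, K, M}

Directly nullable (have an ε-rule): {K, M}.
G is nullable via G -> K (every symbol on the right is already known nullable).
Not nullable: S — each has a terminal in every rule's right-hand side or depends on a non-nullable symbol.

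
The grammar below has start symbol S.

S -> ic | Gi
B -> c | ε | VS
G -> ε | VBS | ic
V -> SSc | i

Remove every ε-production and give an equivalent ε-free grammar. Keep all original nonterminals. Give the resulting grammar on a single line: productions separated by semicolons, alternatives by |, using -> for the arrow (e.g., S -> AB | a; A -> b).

S -> i | Gi | ic; B -> c | VS; G -> VS | ic | VBS; V -> i | SSc

Nullable set: {B, G}.
S -> Gi: G nullable, giving Gi | i.
Drop B -> ε.
Drop G -> ε.
G -> VBS: B nullable, giving VBS | VS.
Unchanged (no nullable symbols): S -> ic; B -> VS; B -> c; G -> ic; V -> SSc; V -> i.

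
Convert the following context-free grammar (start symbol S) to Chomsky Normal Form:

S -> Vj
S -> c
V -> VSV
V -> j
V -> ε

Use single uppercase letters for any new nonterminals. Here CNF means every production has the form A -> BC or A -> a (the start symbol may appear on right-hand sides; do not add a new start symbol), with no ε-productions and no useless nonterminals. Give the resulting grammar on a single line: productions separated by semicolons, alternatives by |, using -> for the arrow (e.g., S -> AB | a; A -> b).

S -> c | j | VA; A -> j; B -> SV; V -> c | j | SV | VA | VB | VS

Nullable: {V}; after ε-elimination: S -> c | j | Vj; V -> S | j | SV | VS | VSV.
After unit-elimination: S -> c | j | Vj; V -> c | j | SV | VS | Vj | VSV.
TERM: introduce A -> j and substitute in every rule of length ≥2.
BIN: V -> VSV becomes V -> VB, B -> SV.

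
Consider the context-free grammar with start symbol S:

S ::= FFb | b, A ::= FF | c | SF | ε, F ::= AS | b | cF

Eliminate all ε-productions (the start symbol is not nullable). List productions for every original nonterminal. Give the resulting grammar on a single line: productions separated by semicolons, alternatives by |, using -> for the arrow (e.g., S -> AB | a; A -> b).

Nullable set: {A}.
Drop A -> ε.
F -> AS: A nullable, giving AS | S.
Unchanged (no nullable symbols): S -> FFb; S -> b; A -> FF; A -> SF; A -> c; F -> b; F -> cF.

S -> b | FFb; A -> c | FF | SF; F -> S | b | AS | cF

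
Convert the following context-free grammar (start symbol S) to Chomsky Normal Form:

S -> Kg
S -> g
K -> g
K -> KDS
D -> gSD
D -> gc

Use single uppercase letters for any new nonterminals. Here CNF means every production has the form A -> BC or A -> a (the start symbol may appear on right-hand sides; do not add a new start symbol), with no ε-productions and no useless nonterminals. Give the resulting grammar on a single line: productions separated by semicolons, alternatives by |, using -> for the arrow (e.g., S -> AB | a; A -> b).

S -> g | KA; A -> g; B -> c; C -> SD; D -> AB | AC; E -> DS; K -> g | KE

No ε-productions.
No unit productions to eliminate.
TERM: introduce B -> c, A -> g and substitute in every rule of length ≥2.
BIN: D -> ASD becomes D -> AC, C -> SD; K -> KDS becomes K -> KE, E -> DS.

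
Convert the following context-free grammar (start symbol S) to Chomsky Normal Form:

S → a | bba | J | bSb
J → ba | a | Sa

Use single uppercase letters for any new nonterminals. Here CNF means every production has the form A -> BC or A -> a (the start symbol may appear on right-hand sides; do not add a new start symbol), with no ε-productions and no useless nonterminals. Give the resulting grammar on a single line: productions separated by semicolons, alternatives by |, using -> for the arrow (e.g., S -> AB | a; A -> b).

No ε-productions.
After unit-elimination: S -> a | Sa | ba | bSb | bba; J -> a | Sa | ba.
TERM: introduce A -> a, B -> b and substitute in every rule of length ≥2.
BIN: S -> BBA becomes S -> BC, C -> BA; S -> BSB becomes S -> BD, D -> SB.
Drop unreachable/unproductive: J.

S -> a | BA | BC | BD | SA; A -> a; B -> b; C -> BA; D -> SB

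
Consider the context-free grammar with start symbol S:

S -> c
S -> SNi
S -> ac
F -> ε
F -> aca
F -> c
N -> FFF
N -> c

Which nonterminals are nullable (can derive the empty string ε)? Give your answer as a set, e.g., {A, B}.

Directly nullable (have an ε-rule): {F}.
N is nullable via N -> FFF (every symbol on the right is already known nullable).
Not nullable: S — each has a terminal in every rule's right-hand side or depends on a non-nullable symbol.

{F, N}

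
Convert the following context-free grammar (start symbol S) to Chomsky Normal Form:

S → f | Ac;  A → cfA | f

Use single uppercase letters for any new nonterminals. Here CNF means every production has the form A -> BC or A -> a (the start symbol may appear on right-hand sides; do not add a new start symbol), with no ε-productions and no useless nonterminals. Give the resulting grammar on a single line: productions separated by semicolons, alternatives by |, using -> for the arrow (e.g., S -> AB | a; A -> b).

S -> f | AB; A -> f | BD; B -> c; C -> f; D -> CA

No ε-productions.
No unit productions to eliminate.
TERM: introduce B -> c, C -> f and substitute in every rule of length ≥2.
BIN: A -> BCA becomes A -> BD, D -> CA.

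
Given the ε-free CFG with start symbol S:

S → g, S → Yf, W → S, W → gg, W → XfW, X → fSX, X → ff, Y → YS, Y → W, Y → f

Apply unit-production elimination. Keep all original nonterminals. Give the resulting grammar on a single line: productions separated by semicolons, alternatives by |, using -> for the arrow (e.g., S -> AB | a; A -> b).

S -> g | Yf; W -> g | Yf | gg | XfW; X -> ff | fSX; Y -> f | g | YS | Yf | gg | XfW

Unit productions: W->S, Y->W.
Unit pairs (A ⇒* B via units): (W,S), (Y,S), (Y,W).
S: inherits non-unit rules of {S} → Yf | g.
W: inherits non-unit rules of {S, W} → XfW | Yf | g | gg.
X: inherits non-unit rules of {X} → fSX | ff.
Y: inherits non-unit rules of {S, W, Y} → XfW | YS | Yf | f | g | gg.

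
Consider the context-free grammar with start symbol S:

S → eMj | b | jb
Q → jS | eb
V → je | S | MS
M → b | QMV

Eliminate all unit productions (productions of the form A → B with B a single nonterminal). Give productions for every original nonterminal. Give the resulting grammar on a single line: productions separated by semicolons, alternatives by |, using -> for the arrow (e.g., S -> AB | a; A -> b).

Unit productions: V->S.
Unit pairs (A ⇒* B via units): (V,S).
S: inherits non-unit rules of {S} → b | eMj | jb.
M: inherits non-unit rules of {M} → QMV | b.
Q: inherits non-unit rules of {Q} → eb | jS.
V: inherits non-unit rules of {S, V} → MS | b | eMj | jb | je.

S -> b | jb | eMj; M -> b | QMV; Q -> eb | jS; V -> b | MS | jb | je | eMj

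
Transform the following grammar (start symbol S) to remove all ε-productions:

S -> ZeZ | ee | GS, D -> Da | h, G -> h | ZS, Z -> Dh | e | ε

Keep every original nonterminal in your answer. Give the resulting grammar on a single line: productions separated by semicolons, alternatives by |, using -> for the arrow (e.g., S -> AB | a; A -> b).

S -> e | GS | Ze | eZ | ee | ZeZ; D -> h | Da; G -> S | h | ZS; Z -> e | Dh

Nullable set: {Z}.
S -> ZeZ: Z, Z nullable, giving Ze | ZeZ | e | eZ.
G -> ZS: Z nullable, giving S | ZS.
Drop Z -> ε.
Unchanged (no nullable symbols): S -> GS; S -> ee; D -> Da; D -> h; G -> h; Z -> Dh; Z -> e.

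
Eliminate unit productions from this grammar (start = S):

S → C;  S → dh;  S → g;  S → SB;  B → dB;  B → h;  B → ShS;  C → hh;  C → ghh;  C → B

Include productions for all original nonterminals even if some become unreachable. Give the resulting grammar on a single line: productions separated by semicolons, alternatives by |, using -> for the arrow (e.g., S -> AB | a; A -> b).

Unit productions: C->B, S->C.
Unit pairs (A ⇒* B via units): (C,B), (S,B), (S,C).
S: inherits non-unit rules of {B, C, S} → SB | ShS | dB | dh | g | ghh | h | hh.
B: inherits non-unit rules of {B} → ShS | dB | h.
C: inherits non-unit rules of {B, C} → ShS | dB | ghh | h | hh.

S -> g | h | SB | dB | dh | hh | ShS | ghh; B -> h | dB | ShS; C -> h | dB | hh | ShS | ghh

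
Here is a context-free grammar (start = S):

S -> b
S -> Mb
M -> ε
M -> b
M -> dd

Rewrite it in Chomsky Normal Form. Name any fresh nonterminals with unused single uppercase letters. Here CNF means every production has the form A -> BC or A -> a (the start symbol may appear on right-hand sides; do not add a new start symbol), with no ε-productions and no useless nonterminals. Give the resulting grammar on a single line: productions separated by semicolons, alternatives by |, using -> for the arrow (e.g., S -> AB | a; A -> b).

Nullable: {M}; after ε-elimination: S -> b | Mb; M -> b | dd.
No unit productions to eliminate.
TERM: introduce B -> b, A -> d and substitute in every rule of length ≥2.

S -> b | MB; A -> d; B -> b; M -> b | AA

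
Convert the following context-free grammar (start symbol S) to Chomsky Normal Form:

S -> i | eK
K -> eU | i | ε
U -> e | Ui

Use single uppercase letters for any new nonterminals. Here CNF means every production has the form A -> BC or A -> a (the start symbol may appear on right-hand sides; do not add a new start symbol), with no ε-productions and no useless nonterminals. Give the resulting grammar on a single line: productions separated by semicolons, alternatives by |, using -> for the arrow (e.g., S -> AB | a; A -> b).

S -> e | i | AK; A -> e; B -> i; K -> i | AU; U -> e | UB

Nullable: {K}; after ε-elimination: S -> e | i | eK; K -> i | eU; U -> e | Ui.
No unit productions to eliminate.
TERM: introduce A -> e, B -> i and substitute in every rule of length ≥2.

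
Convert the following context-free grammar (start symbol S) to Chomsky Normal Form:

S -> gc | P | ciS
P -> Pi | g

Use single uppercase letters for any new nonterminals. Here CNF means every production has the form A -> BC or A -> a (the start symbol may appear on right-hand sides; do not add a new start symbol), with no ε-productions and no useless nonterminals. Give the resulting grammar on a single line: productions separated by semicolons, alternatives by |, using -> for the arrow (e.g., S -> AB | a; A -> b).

S -> g | BD | CB | PA; A -> i; B -> c; C -> g; D -> AS; P -> g | PA

No ε-productions.
After unit-elimination: S -> g | Pi | gc | ciS; P -> g | Pi.
TERM: introduce B -> c, C -> g, A -> i and substitute in every rule of length ≥2.
BIN: S -> BAS becomes S -> BD, D -> AS.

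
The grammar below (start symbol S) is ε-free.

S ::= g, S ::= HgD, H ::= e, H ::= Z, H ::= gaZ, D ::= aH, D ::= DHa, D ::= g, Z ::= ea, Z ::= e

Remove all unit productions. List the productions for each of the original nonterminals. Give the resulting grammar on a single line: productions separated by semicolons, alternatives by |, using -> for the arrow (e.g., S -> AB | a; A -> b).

S -> g | HgD; D -> g | aH | DHa; H -> e | ea | gaZ; Z -> e | ea

Unit productions: H->Z.
Unit pairs (A ⇒* B via units): (H,Z).
S: inherits non-unit rules of {S} → HgD | g.
D: inherits non-unit rules of {D} → DHa | aH | g.
H: inherits non-unit rules of {H, Z} → e | ea | gaZ.
Z: inherits non-unit rules of {Z} → e | ea.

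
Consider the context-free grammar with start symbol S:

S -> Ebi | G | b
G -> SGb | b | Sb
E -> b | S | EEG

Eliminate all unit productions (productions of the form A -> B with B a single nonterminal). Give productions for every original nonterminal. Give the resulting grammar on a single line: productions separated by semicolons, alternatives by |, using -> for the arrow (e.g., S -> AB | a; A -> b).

Unit productions: E->S, S->G.
Unit pairs (A ⇒* B via units): (E,G), (E,S), (S,G).
S: inherits non-unit rules of {G, S} → Ebi | SGb | Sb | b.
E: inherits non-unit rules of {E, G, S} → EEG | Ebi | SGb | Sb | b.
G: inherits non-unit rules of {G} → SGb | Sb | b.

S -> b | Sb | Ebi | SGb; E -> b | Sb | EEG | Ebi | SGb; G -> b | Sb | SGb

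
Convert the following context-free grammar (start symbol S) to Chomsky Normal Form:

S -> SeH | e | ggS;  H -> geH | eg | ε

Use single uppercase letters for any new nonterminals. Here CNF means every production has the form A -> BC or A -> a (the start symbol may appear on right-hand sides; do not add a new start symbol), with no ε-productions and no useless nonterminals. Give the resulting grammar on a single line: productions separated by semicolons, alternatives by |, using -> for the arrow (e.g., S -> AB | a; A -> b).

Nullable: {H}; after ε-elimination: S -> e | Se | SeH | ggS; H -> eg | ge | geH.
No unit productions to eliminate.
TERM: introduce A -> e, B -> g and substitute in every rule of length ≥2.
BIN: H -> BAH becomes H -> BC, C -> AH; S -> BBS becomes S -> BD, D -> BS; S -> SAH becomes S -> SE, E -> AH.

S -> e | BD | SA | SE; A -> e; B -> g; C -> AH; D -> BS; E -> AH; H -> AB | BA | BC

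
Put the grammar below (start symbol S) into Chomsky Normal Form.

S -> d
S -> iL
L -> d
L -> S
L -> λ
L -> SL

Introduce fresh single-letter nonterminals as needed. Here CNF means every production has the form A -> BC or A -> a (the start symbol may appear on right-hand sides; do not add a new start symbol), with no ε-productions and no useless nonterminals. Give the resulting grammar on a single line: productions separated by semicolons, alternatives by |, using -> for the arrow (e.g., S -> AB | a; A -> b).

S -> d | i | AL; A -> i; L -> d | i | AL | SL

Nullable: {L}; after ε-elimination: S -> d | i | iL; L -> S | d | SL.
After unit-elimination: S -> d | i | iL; L -> d | i | SL | iL.
TERM: introduce A -> i and substitute in every rule of length ≥2.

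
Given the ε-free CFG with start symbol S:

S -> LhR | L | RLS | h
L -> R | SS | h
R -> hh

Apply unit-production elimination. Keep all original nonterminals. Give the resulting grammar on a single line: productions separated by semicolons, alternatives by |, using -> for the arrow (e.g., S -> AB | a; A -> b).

Unit productions: L->R, S->L.
Unit pairs (A ⇒* B via units): (L,R), (S,L), (S,R).
S: inherits non-unit rules of {L, R, S} → LhR | RLS | SS | h | hh.
L: inherits non-unit rules of {L, R} → SS | h | hh.
R: inherits non-unit rules of {R} → hh.

S -> h | SS | hh | LhR | RLS; L -> h | SS | hh; R -> hh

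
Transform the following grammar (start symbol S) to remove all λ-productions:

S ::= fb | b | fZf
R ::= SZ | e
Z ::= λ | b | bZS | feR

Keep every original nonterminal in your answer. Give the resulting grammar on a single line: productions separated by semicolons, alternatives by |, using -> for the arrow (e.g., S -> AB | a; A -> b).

S -> b | fb | ff | fZf; R -> S | e | SZ; Z -> b | bS | bZS | feR

Nullable set: {Z}.
S -> fZf: Z nullable, giving fZf | ff.
R -> SZ: Z nullable, giving S | SZ.
Drop Z -> λ.
Z -> bZS: Z nullable, giving bS | bZS.
Unchanged (no nullable symbols): S -> b; S -> fb; R -> e; Z -> b; Z -> feR.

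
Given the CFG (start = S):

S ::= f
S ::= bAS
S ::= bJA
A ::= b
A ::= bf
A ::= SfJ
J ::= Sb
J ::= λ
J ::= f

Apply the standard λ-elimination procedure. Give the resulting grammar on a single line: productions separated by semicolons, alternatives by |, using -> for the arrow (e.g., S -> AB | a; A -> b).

S -> f | bA | bAS | bJA; A -> b | Sf | bf | SfJ; J -> f | Sb

Nullable set: {J}.
S -> bJA: J nullable, giving bA | bJA.
A -> SfJ: J nullable, giving Sf | SfJ.
Drop J -> λ.
Unchanged (no nullable symbols): S -> bAS; S -> f; A -> b; A -> bf; J -> Sb; J -> f.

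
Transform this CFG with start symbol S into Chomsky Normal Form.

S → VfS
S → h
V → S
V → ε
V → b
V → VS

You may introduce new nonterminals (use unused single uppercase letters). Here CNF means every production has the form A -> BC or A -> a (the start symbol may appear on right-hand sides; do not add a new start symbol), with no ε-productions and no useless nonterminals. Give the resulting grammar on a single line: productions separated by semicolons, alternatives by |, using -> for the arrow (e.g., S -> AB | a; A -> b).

Nullable: {V}; after ε-elimination: S -> h | fS | VfS; V -> S | b | VS.
After unit-elimination: S -> h | fS | VfS; V -> b | h | VS | fS | VfS.
TERM: introduce A -> f and substitute in every rule of length ≥2.
BIN: S -> VAS becomes S -> VB, B -> AS; V -> VAS becomes V -> VC, C -> AS.

S -> h | AS | VB; A -> f; B -> AS; C -> AS; V -> b | h | AS | VC | VS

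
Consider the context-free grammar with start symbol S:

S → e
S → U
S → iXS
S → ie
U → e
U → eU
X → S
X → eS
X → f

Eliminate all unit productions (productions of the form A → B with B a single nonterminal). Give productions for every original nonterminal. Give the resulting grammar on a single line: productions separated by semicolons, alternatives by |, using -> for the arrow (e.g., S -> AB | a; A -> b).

S -> e | eU | ie | iXS; U -> e | eU; X -> e | f | eS | eU | ie | iXS

Unit productions: S->U, X->S.
Unit pairs (A ⇒* B via units): (S,U), (X,S), (X,U).
S: inherits non-unit rules of {S, U} → e | eU | iXS | ie.
U: inherits non-unit rules of {U} → e | eU.
X: inherits non-unit rules of {S, U, X} → e | eS | eU | f | iXS | ie.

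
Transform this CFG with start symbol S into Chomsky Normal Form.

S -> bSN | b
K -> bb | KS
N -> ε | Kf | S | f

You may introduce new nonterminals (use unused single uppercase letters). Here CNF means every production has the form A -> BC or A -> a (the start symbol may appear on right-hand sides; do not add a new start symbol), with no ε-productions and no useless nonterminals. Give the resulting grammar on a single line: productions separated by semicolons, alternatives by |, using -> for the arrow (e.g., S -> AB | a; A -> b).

Nullable: {N}; after ε-elimination: S -> b | bS | bSN; K -> KS | bb; N -> S | f | Kf.
After unit-elimination: S -> b | bS | bSN; K -> KS | bb; N -> b | f | Kf | bS | bSN.
TERM: introduce A -> b, B -> f and substitute in every rule of length ≥2.
BIN: N -> ASN becomes N -> AC, C -> SN; S -> ASN becomes S -> AD, D -> SN.

S -> b | AD | AS; A -> b; B -> f; C -> SN; D -> SN; K -> AA | KS; N -> b | f | AC | AS | KB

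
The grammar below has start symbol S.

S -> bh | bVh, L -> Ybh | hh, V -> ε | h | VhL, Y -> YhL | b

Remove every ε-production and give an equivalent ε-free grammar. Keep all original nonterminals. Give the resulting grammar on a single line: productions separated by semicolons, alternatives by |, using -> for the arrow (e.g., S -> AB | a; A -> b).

S -> bh | bVh; L -> hh | Ybh; V -> h | hL | VhL; Y -> b | YhL

Nullable set: {V}.
S -> bVh: V nullable, giving bVh | bh.
Drop V -> ε.
V -> VhL: V nullable, giving VhL | hL.
Unchanged (no nullable symbols): S -> bh; L -> Ybh; L -> hh; V -> h; Y -> YhL; Y -> b.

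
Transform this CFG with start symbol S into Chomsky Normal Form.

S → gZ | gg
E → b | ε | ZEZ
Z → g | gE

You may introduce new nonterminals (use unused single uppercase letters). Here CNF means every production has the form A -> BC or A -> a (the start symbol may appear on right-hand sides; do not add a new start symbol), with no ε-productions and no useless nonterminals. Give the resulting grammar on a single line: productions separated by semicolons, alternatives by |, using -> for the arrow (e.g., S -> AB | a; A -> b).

Nullable: {E}; after ε-elimination: S -> gZ | gg; E -> b | ZZ | ZEZ; Z -> g | gE.
No unit productions to eliminate.
TERM: introduce A -> g and substitute in every rule of length ≥2.
BIN: E -> ZEZ becomes E -> ZB, B -> EZ.

S -> AA | AZ; A -> g; B -> EZ; E -> b | ZB | ZZ; Z -> g | AE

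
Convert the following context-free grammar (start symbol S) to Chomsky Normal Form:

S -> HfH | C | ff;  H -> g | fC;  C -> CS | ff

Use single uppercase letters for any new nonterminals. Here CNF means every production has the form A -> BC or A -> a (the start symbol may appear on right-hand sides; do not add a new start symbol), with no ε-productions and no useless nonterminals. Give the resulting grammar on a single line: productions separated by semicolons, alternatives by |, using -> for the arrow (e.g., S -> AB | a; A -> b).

S -> AA | CS | HB; A -> f; B -> AH; C -> AA | CS; H -> g | AC

No ε-productions.
After unit-elimination: S -> CS | ff | HfH; C -> CS | ff; H -> g | fC.
TERM: introduce A -> f and substitute in every rule of length ≥2.
BIN: S -> HAH becomes S -> HB, B -> AH.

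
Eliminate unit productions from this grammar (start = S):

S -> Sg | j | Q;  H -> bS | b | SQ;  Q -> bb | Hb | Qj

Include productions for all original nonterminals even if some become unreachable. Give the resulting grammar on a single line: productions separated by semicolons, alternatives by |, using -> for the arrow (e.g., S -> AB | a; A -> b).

S -> j | Hb | Qj | Sg | bb; H -> b | SQ | bS; Q -> Hb | Qj | bb

Unit productions: S->Q.
Unit pairs (A ⇒* B via units): (S,Q).
S: inherits non-unit rules of {Q, S} → Hb | Qj | Sg | bb | j.
H: inherits non-unit rules of {H} → SQ | b | bS.
Q: inherits non-unit rules of {Q} → Hb | Qj | bb.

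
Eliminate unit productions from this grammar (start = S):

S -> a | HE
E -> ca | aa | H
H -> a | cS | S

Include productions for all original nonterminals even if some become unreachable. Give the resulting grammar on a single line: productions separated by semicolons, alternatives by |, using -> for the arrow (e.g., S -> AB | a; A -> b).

Unit productions: E->H, H->S.
Unit pairs (A ⇒* B via units): (E,H), (E,S), (H,S).
S: inherits non-unit rules of {S} → HE | a.
E: inherits non-unit rules of {E, H, S} → HE | a | aa | cS | ca.
H: inherits non-unit rules of {H, S} → HE | a | cS.

S -> a | HE; E -> a | HE | aa | cS | ca; H -> a | HE | cS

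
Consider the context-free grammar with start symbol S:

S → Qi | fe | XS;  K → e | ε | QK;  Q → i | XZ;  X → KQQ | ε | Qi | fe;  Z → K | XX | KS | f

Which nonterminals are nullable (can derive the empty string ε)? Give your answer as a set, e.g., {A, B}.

Directly nullable (have an ε-rule): {K, X}.
Z is nullable via Z -> K (every symbol on the right is already known nullable).
Q is nullable via Q -> XZ (every symbol on the right is already known nullable).
Not nullable: S — each has a terminal in every rule's right-hand side or depends on a non-nullable symbol.

{K, Q, X, Z}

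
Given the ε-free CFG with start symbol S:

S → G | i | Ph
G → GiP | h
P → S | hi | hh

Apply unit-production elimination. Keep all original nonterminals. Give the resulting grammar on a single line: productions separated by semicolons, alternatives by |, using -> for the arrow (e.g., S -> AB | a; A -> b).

Unit productions: P->S, S->G.
Unit pairs (A ⇒* B via units): (P,G), (P,S), (S,G).
S: inherits non-unit rules of {G, S} → GiP | Ph | h | i.
G: inherits non-unit rules of {G} → GiP | h.
P: inherits non-unit rules of {G, P, S} → GiP | Ph | h | hh | hi | i.

S -> h | i | Ph | GiP; G -> h | GiP; P -> h | i | Ph | hh | hi | GiP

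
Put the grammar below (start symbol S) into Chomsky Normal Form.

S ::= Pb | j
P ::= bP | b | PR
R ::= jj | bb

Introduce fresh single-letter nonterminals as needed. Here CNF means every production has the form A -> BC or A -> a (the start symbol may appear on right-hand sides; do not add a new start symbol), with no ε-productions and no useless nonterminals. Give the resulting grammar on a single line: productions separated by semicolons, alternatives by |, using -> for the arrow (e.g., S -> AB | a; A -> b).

S -> j | PA; A -> b; B -> j; P -> b | AP | PR; R -> AA | BB

No ε-productions.
No unit productions to eliminate.
TERM: introduce A -> b, B -> j and substitute in every rule of length ≥2.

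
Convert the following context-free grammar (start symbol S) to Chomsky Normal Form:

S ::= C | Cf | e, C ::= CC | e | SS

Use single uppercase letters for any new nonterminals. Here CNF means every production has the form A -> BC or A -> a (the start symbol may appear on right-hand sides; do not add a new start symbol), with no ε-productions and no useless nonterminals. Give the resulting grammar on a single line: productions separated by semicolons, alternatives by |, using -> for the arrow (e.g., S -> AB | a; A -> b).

S -> e | CA | CC | SS; A -> f; C -> e | CC | SS

No ε-productions.
After unit-elimination: S -> e | CC | Cf | SS; C -> e | CC | SS.
TERM: introduce A -> f and substitute in every rule of length ≥2.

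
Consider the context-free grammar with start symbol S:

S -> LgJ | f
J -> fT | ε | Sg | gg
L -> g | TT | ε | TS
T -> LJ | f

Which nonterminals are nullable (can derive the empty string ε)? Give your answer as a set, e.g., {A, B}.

Directly nullable (have an ε-rule): {J, L}.
T is nullable via T -> LJ (every symbol on the right is already known nullable).
Not nullable: S — each has a terminal in every rule's right-hand side or depends on a non-nullable symbol.

{J, L, T}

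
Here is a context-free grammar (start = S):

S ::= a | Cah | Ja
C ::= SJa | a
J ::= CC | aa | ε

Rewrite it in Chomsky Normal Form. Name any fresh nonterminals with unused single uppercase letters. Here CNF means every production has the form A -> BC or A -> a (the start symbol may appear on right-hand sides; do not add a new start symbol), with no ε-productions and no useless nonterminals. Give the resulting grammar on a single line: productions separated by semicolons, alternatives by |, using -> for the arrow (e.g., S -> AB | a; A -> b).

S -> a | CE | JA; A -> a; B -> h; C -> a | SA | SD; D -> JA; E -> AB; J -> AA | CC

Nullable: {J}; after ε-elimination: S -> a | Ja | Cah; C -> a | Sa | SJa; J -> CC | aa.
No unit productions to eliminate.
TERM: introduce A -> a, B -> h and substitute in every rule of length ≥2.
BIN: C -> SJA becomes C -> SD, D -> JA; S -> CAB becomes S -> CE, E -> AB.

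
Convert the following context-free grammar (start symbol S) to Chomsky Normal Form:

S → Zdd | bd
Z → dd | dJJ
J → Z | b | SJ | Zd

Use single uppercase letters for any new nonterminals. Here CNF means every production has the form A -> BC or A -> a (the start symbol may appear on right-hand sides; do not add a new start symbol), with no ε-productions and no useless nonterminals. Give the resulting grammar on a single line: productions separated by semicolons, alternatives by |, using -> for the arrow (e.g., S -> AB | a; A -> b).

S -> BA | ZD; A -> d; B -> b; C -> JJ; D -> AA; E -> JJ; J -> b | AA | AC | SJ | ZA; Z -> AA | AE

No ε-productions.
After unit-elimination: S -> bd | Zdd; J -> b | SJ | Zd | dd | dJJ; Z -> dd | dJJ.
TERM: introduce B -> b, A -> d and substitute in every rule of length ≥2.
BIN: J -> AJJ becomes J -> AC, C -> JJ; S -> ZAA becomes S -> ZD, D -> AA; Z -> AJJ becomes Z -> AE, E -> JJ.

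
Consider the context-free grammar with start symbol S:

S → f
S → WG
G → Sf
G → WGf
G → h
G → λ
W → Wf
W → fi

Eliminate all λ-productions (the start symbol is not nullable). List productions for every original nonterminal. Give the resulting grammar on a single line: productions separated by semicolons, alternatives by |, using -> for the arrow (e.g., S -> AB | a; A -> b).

S -> W | f | WG; G -> h | Sf | Wf | WGf; W -> Wf | fi

Nullable set: {G}.
S -> WG: G nullable, giving W | WG.
Drop G -> λ.
G -> WGf: G nullable, giving WGf | Wf.
Unchanged (no nullable symbols): S -> f; G -> Sf; G -> h; W -> Wf; W -> fi.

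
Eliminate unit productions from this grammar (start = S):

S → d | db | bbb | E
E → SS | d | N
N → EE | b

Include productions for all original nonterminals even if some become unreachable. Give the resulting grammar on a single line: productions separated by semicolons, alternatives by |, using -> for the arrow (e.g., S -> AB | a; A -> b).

Unit productions: E->N, S->E.
Unit pairs (A ⇒* B via units): (E,N), (S,E), (S,N).
S: inherits non-unit rules of {E, N, S} → EE | SS | b | bbb | d | db.
E: inherits non-unit rules of {E, N} → EE | SS | b | d.
N: inherits non-unit rules of {N} → EE | b.

S -> b | d | EE | SS | db | bbb; E -> b | d | EE | SS; N -> b | EE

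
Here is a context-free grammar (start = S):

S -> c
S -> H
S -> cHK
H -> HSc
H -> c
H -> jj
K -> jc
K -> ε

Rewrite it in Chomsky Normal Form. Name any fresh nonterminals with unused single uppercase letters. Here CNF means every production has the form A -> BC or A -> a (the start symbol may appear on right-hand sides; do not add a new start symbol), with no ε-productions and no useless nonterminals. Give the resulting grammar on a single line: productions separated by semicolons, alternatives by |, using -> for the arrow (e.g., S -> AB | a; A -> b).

S -> c | AD | AH | BB | HE; A -> c; B -> j; C -> SA; D -> HK; E -> SA; H -> c | BB | HC; K -> BA

Nullable: {K}; after ε-elimination: S -> H | c | cH | cHK; H -> c | jj | HSc; K -> jc.
After unit-elimination: S -> c | cH | jj | HSc | cHK; H -> c | jj | HSc; K -> jc.
TERM: introduce A -> c, B -> j and substitute in every rule of length ≥2.
BIN: H -> HSA becomes H -> HC, C -> SA; S -> AHK becomes S -> AD, D -> HK; S -> HSA becomes S -> HE, E -> SA.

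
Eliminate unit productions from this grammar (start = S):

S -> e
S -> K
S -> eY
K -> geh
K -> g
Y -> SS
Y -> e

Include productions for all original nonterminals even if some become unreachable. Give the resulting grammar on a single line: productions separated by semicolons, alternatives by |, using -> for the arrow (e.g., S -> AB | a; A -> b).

S -> e | g | eY | geh; K -> g | geh; Y -> e | SS

Unit productions: S->K.
Unit pairs (A ⇒* B via units): (S,K).
S: inherits non-unit rules of {K, S} → e | eY | g | geh.
K: inherits non-unit rules of {K} → g | geh.
Y: inherits non-unit rules of {Y} → SS | e.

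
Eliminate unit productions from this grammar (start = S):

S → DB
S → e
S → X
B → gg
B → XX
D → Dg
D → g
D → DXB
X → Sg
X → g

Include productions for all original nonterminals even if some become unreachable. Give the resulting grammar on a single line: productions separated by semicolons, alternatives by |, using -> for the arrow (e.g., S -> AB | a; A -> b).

Unit productions: S->X.
Unit pairs (A ⇒* B via units): (S,X).
S: inherits non-unit rules of {S, X} → DB | Sg | e | g.
B: inherits non-unit rules of {B} → XX | gg.
D: inherits non-unit rules of {D} → DXB | Dg | g.
X: inherits non-unit rules of {X} → Sg | g.

S -> e | g | DB | Sg; B -> XX | gg; D -> g | Dg | DXB; X -> g | Sg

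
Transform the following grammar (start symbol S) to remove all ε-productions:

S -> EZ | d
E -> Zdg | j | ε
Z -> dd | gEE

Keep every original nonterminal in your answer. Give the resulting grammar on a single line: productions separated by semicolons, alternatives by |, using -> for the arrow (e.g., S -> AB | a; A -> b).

Nullable set: {E}.
S -> EZ: E nullable, giving EZ | Z.
Drop E -> ε.
Z -> gEE: E, E nullable, giving g | gE | gEE.
Unchanged (no nullable symbols): S -> d; E -> Zdg; E -> j; Z -> dd.

S -> Z | d | EZ; E -> j | Zdg; Z -> g | dd | gE | gEE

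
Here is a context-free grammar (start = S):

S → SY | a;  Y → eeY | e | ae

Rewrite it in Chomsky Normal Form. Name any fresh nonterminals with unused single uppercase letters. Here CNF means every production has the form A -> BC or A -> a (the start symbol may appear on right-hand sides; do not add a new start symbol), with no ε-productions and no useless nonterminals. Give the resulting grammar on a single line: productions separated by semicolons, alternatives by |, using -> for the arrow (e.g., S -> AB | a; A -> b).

No ε-productions.
No unit productions to eliminate.
TERM: introduce A -> a, B -> e and substitute in every rule of length ≥2.
BIN: Y -> BBY becomes Y -> BC, C -> BY.

S -> a | SY; A -> a; B -> e; C -> BY; Y -> e | AB | BC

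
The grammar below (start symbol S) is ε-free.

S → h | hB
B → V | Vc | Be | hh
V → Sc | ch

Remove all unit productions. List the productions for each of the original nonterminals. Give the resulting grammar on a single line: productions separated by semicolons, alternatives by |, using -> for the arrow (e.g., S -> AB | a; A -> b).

Unit productions: B->V.
Unit pairs (A ⇒* B via units): (B,V).
S: inherits non-unit rules of {S} → h | hB.
B: inherits non-unit rules of {B, V} → Be | Sc | Vc | ch | hh.
V: inherits non-unit rules of {V} → Sc | ch.

S -> h | hB; B -> Be | Sc | Vc | ch | hh; V -> Sc | ch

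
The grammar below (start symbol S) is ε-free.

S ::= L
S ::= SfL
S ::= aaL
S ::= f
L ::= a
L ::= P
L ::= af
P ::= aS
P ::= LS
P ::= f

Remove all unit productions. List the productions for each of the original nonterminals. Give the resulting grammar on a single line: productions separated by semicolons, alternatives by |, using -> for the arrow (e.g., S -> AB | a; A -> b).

Unit productions: L->P, S->L.
Unit pairs (A ⇒* B via units): (L,P), (S,L), (S,P).
S: inherits non-unit rules of {L, P, S} → LS | SfL | a | aS | aaL | af | f.
L: inherits non-unit rules of {L, P} → LS | a | aS | af | f.
P: inherits non-unit rules of {P} → LS | aS | f.

S -> a | f | LS | aS | af | SfL | aaL; L -> a | f | LS | aS | af; P -> f | LS | aS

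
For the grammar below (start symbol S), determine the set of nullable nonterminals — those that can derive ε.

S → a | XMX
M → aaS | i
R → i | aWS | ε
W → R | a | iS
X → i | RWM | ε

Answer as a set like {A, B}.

Directly nullable (have an ε-rule): {R, X}.
W is nullable via W -> R (every symbol on the right is already known nullable).
Not nullable: M, S — each has a terminal in every rule's right-hand side or depends on a non-nullable symbol.

{R, W, X}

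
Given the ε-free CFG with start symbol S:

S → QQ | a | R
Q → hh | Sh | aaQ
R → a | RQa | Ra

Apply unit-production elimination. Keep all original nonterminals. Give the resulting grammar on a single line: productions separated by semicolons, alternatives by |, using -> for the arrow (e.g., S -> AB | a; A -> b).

Unit productions: S->R.
Unit pairs (A ⇒* B via units): (S,R).
S: inherits non-unit rules of {R, S} → QQ | RQa | Ra | a.
Q: inherits non-unit rules of {Q} → Sh | aaQ | hh.
R: inherits non-unit rules of {R} → RQa | Ra | a.

S -> a | QQ | Ra | RQa; Q -> Sh | hh | aaQ; R -> a | Ra | RQa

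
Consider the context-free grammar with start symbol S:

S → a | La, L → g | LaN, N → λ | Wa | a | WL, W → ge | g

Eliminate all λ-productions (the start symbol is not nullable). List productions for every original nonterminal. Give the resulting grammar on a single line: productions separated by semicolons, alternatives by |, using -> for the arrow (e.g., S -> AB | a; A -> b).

Nullable set: {N}.
L -> LaN: N nullable, giving La | LaN.
Drop N -> λ.
Unchanged (no nullable symbols): S -> La; S -> a; L -> g; N -> WL; N -> Wa; N -> a; W -> g; W -> ge.

S -> a | La; L -> g | La | LaN; N -> a | WL | Wa; W -> g | ge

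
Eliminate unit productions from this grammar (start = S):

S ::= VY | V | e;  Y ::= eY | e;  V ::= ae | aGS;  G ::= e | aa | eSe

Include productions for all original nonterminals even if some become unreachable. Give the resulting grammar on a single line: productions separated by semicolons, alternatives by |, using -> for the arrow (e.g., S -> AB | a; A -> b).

Unit productions: S->V.
Unit pairs (A ⇒* B via units): (S,V).
S: inherits non-unit rules of {S, V} → VY | aGS | ae | e.
G: inherits non-unit rules of {G} → aa | e | eSe.
V: inherits non-unit rules of {V} → aGS | ae.
Y: inherits non-unit rules of {Y} → e | eY.

S -> e | VY | ae | aGS; G -> e | aa | eSe; V -> ae | aGS; Y -> e | eY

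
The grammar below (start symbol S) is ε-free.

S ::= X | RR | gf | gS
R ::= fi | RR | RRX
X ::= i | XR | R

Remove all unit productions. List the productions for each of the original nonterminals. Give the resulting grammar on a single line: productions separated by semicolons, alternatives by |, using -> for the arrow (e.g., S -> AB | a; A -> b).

S -> i | RR | XR | fi | gS | gf | RRX; R -> RR | fi | RRX; X -> i | RR | XR | fi | RRX

Unit productions: S->X, X->R.
Unit pairs (A ⇒* B via units): (S,R), (S,X), (X,R).
S: inherits non-unit rules of {R, S, X} → RR | RRX | XR | fi | gS | gf | i.
R: inherits non-unit rules of {R} → RR | RRX | fi.
X: inherits non-unit rules of {R, X} → RR | RRX | XR | fi | i.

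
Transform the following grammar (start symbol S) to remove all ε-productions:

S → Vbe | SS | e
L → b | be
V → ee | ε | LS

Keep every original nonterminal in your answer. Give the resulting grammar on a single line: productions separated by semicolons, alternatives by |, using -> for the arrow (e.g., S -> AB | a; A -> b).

Nullable set: {V}.
S -> Vbe: V nullable, giving Vbe | be.
Drop V -> ε.
Unchanged (no nullable symbols): S -> SS; S -> e; L -> b; L -> be; V -> LS; V -> ee.

S -> e | SS | be | Vbe; L -> b | be; V -> LS | ee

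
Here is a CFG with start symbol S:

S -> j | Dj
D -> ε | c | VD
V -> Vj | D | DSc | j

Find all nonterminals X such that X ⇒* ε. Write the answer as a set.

Directly nullable (have an ε-rule): {D}.
V is nullable via V -> D (every symbol on the right is already known nullable).
Not nullable: S — each has a terminal in every rule's right-hand side or depends on a non-nullable symbol.

{D, V}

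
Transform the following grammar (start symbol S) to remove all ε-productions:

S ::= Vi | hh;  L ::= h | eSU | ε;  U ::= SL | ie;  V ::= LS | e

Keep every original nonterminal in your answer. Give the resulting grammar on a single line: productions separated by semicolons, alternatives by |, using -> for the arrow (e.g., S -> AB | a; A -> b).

Nullable set: {L}.
Drop L -> ε.
U -> SL: L nullable, giving S | SL.
V -> LS: L nullable, giving LS | S.
Unchanged (no nullable symbols): S -> Vi; S -> hh; L -> eSU; L -> h; U -> ie; V -> e.

S -> Vi | hh; L -> h | eSU; U -> S | SL | ie; V -> S | e | LS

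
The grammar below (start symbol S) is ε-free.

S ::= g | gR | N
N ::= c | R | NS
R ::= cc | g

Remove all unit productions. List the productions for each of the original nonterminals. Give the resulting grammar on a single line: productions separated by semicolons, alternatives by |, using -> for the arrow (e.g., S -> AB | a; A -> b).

Unit productions: N->R, S->N.
Unit pairs (A ⇒* B via units): (N,R), (S,N), (S,R).
S: inherits non-unit rules of {N, R, S} → NS | c | cc | g | gR.
N: inherits non-unit rules of {N, R} → NS | c | cc | g.
R: inherits non-unit rules of {R} → cc | g.

S -> c | g | NS | cc | gR; N -> c | g | NS | cc; R -> g | cc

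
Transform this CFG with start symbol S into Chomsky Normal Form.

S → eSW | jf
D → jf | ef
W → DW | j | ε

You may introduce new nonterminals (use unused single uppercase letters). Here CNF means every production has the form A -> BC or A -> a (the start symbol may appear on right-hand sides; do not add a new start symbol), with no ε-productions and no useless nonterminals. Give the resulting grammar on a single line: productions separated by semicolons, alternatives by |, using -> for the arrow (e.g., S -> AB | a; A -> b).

S -> AE | AS | CB; A -> e; B -> f; C -> j; D -> AB | CB; E -> SW; W -> j | AB | CB | DW

Nullable: {W}; after ε-elimination: S -> eS | jf | eSW; D -> ef | jf; W -> D | j | DW.
After unit-elimination: S -> eS | jf | eSW; D -> ef | jf; W -> j | DW | ef | jf.
TERM: introduce A -> e, B -> f, C -> j and substitute in every rule of length ≥2.
BIN: S -> ASW becomes S -> AE, E -> SW.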